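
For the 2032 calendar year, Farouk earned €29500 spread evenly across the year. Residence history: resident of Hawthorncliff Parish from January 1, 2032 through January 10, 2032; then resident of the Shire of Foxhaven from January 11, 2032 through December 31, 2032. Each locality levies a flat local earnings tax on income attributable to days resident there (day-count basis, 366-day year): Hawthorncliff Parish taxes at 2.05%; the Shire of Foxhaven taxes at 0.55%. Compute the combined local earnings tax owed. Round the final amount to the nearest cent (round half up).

€174.34

Hawthorncliff Parish, January 1 – January 10, 2032: 10 days → €29500 × 2.05% × 10/366 = €16.5232
The Shire of Foxhaven, January 11 – December 31, 2032: 356 days → €29500 × 0.55% × 356/366 = €157.8169
Total = €174.3402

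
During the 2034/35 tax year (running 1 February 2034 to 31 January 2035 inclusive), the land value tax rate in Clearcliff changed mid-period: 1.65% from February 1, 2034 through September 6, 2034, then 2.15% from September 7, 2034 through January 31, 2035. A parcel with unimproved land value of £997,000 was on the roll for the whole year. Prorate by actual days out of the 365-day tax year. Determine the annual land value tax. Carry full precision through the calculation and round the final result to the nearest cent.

February 1 – September 6, 2034: 218 days at 1.65% → £997,000 × 1.65% × 218/365 = £9,825.2301
September 7, 2034 – January 31, 2035: 147 days at 2.15% → £997,000 × 2.15% × 147/365 = £8,632.9274
Total = £18,458.1575

£18,458.16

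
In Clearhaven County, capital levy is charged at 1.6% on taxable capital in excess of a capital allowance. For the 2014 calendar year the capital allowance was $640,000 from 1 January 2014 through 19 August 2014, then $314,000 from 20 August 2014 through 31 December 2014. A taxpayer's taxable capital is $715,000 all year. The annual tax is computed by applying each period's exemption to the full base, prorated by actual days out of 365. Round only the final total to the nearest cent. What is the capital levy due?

$3,114.92

1 January – 19 August 2014: 231 days, exemption $640,000 → ($715,000 − $640,000) × 1.6% × 231/365 = $759.4521
20 August – 31 December 2014: 134 days, exemption $314,000 → ($715,000 − $314,000) × 1.6% × 134/365 = $2,355.4630
Total = $3,114.9151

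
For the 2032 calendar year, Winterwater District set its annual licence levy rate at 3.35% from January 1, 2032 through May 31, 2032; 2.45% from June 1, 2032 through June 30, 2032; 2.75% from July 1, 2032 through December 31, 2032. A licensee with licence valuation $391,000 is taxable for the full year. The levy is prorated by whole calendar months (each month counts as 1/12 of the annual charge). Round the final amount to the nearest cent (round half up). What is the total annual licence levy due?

$11,632.25

January 1 – May 31, 2032: 5 months at 3.35% → $391,000 × 3.35% × 5/12 = $5,457.7083
June 1 – June 30, 2032: 1 month at 2.45% → $391,000 × 2.45% × 1/12 = $798.2917
July 1 – December 31, 2032: 6 months at 2.75% → $391,000 × 2.75% × 6/12 = $5,376.2500
Total = $11,632.2500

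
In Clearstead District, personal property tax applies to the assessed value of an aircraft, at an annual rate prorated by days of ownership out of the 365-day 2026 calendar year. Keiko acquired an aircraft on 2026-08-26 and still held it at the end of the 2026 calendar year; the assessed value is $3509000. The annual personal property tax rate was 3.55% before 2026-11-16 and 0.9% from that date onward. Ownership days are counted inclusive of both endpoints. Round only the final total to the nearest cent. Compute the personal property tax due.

$31965.55

2026-08-26 to 2026-11-15: 82 days at 3.55% → $3509000 × 3.55% × 82/365 = $27985.4767
2026-11-16 to 2026-12-31: 46 days at 0.9% → $3509000 × 0.9% × 46/365 = $3980.0712
Total = $31965.5479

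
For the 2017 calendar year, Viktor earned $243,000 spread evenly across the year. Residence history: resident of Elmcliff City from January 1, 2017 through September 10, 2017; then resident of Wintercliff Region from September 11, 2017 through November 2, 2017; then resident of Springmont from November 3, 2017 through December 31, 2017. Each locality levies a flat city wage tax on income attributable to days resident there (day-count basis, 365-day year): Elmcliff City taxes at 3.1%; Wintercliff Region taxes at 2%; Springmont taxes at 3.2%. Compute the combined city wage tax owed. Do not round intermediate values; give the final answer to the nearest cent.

$7,184.15

Elmcliff City, January 1 – September 10, 2017: 253 days → $243,000 × 3.1% × 253/365 = $5,221.5041
Wintercliff Region, September 11 – November 2, 2017: 53 days → $243,000 × 2% × 53/365 = $705.6986
Springmont, November 3 – December 31, 2017: 59 days → $243,000 × 3.2% × 59/365 = $1,256.9425
Total = $7,184.1452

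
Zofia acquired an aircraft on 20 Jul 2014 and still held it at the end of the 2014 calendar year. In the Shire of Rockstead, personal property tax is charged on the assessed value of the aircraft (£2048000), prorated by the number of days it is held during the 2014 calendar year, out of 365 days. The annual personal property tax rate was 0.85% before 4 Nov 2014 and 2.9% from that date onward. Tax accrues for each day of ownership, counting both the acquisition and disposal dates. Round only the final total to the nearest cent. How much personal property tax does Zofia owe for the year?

£14540.80

20 Jul – 3 Nov 2014: 107 days at 0.85% → £2048000 × 0.85% × 107/365 = £5103.1671
4 Nov – 31 Dec 2014: 58 days at 2.9% → £2048000 × 2.9% × 58/365 = £9437.6329
Total = £14540.8000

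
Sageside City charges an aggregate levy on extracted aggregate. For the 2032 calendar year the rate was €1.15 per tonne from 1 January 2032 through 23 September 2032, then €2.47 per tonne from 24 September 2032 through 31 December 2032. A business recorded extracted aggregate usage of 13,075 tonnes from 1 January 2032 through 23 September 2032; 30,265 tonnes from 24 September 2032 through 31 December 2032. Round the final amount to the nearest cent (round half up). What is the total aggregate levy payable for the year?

€89790.80

1 January – 23 September 2032: 13,075 tonnes at €1.15/tonne → €15036.25
24 September – 31 December 2032: 30,265 tonnes at €2.47/tonne → €74754.55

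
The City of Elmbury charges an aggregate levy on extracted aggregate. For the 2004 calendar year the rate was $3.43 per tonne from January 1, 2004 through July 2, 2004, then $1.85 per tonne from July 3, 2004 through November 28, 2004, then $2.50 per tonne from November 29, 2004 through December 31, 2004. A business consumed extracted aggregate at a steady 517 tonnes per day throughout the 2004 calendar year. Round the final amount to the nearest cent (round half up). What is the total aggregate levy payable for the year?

January 1 – July 2, 2004: 184 days × 517 tonnes/day = 95,128 tonnes at $3.43/tonne → $326,289.04
July 3 – November 28, 2004: 149 days × 517 tonnes/day = 77,033 tonnes at $1.85/tonne → $142,511.05
November 29 – December 31, 2004: 33 days × 517 tonnes/day = 17,061 tonnes at $2.50/tonne → $42,652.50

$511,452.59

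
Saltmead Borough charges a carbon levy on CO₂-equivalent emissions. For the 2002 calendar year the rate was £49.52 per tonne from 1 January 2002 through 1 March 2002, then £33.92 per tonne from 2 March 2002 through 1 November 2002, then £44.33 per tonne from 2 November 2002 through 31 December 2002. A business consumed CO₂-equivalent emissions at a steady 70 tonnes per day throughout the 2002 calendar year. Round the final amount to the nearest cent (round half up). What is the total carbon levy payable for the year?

1 January – 1 March 2002: 60 days × 70 tonnes/day = 4,200 tonnes at £49.52/tonne → £207,984.00
2 March – 1 November 2002: 245 days × 70 tonnes/day = 17,150 tonnes at £33.92/tonne → £581,728.00
2 November – 31 December 2002: 60 days × 70 tonnes/day = 4,200 tonnes at £44.33/tonne → £186,186.00

£975,898.00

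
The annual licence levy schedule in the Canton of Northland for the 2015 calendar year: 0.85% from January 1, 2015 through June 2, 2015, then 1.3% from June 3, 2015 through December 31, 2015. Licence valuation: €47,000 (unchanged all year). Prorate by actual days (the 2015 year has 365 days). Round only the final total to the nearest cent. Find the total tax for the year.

€522.34

January 1 – June 2, 2015: 153 days at 0.85% → €47,000 × 0.85% × 153/365 = €167.4616
June 3 – December 31, 2015: 212 days at 1.3% → €47,000 × 1.3% × 212/365 = €354.8822
Total = €522.3438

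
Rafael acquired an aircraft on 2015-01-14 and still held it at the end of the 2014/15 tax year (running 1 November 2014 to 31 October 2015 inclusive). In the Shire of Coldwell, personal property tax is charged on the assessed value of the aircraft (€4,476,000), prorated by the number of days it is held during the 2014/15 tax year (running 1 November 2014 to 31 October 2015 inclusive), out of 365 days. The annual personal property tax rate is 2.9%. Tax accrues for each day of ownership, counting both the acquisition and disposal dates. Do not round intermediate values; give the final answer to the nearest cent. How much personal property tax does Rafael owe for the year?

Days held (2015-01-14 to 2015-10-31): 291 out of 365
Tax = €4,476,000 × 2.9% × 291/365 = €103,487.5726

€103,487.57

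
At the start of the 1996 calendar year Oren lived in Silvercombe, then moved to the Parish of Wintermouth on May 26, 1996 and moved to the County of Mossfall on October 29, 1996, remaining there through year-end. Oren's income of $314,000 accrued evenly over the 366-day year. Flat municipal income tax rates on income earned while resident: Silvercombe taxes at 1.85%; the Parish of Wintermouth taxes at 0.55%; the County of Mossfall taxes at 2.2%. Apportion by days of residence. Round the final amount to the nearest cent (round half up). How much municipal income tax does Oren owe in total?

Silvercombe, January 1 – May 25, 1996: 146 days → $314,000 × 1.85% × 146/366 = $2,317.2514
The Parish of Wintermouth, May 26 – October 28, 1996: 156 days → $314,000 × 0.55% × 156/366 = $736.0984
The County of Mossfall, October 29 – December 31, 1996: 64 days → $314,000 × 2.2% × 64/366 = $1,207.9563
Total = $4,261.3060

$4,261.31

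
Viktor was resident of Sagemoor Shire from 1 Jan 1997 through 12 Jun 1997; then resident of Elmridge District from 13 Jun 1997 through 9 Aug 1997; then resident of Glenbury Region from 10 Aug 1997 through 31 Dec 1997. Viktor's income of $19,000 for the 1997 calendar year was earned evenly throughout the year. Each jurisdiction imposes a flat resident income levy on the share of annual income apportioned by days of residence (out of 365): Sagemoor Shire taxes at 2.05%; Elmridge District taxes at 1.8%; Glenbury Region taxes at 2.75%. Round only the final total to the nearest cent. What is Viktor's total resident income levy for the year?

$434.42

Sagemoor Shire, 1 Jan – 12 Jun 1997: 163 days → $19,000 × 2.05% × 163/365 = $173.9411
Elmridge District, 13 Jun – 9 Aug 1997: 58 days → $19,000 × 1.8% × 58/365 = $54.3452
Glenbury Region, 10 Aug – 31 Dec 1997: 144 days → $19,000 × 2.75% × 144/365 = $206.1370
Total = $434.4233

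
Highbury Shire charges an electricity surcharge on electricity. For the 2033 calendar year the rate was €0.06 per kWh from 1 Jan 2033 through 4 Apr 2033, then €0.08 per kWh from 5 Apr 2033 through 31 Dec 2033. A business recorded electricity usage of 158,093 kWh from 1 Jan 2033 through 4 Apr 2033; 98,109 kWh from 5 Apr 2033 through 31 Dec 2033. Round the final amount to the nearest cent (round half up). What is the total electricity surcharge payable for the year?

1 Jan – 4 Apr 2033: 158,093 kWh at €0.06/kWh → €9,485.58
5 Apr – 31 Dec 2033: 98,109 kWh at €0.08/kWh → €7,848.72

€17,334.30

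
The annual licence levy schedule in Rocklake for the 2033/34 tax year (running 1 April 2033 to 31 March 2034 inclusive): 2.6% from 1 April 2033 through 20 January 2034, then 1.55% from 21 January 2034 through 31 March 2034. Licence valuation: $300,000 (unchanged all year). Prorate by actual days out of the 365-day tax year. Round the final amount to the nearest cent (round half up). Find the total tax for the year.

$7,195.89

1 April 2033 – 20 January 2034: 295 days at 2.6% → $300,000 × 2.6% × 295/365 = $6,304.1096
21 January – 31 March 2034: 70 days at 1.55% → $300,000 × 1.55% × 70/365 = $891.7808
Total = $7,195.8904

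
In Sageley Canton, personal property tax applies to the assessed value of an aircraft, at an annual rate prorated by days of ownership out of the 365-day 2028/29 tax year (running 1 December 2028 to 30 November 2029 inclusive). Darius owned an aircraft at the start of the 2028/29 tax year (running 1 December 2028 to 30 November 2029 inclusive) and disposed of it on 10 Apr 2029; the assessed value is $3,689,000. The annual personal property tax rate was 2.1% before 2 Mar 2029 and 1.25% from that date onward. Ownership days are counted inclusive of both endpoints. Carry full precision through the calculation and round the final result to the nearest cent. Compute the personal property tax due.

1 Dec 2028 – 1 Mar 2029: 91 days at 2.1% → $3,689,000 × 2.1% × 91/365 = $19,314.1890
2 Mar – 10 Apr 2029: 40 days at 1.25% → $3,689,000 × 1.25% × 40/365 = $5,053.4247
Total = $24,367.6137

$24,367.61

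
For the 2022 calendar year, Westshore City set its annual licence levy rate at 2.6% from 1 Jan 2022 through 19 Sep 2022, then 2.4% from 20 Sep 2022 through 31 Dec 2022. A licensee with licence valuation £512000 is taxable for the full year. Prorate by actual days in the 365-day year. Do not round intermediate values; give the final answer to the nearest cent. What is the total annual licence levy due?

1 Jan – 19 Sep 2022: 262 days at 2.6% → £512000 × 2.6% × 262/365 = £9555.4630
20 Sep – 31 Dec 2022: 103 days at 2.4% → £512000 × 2.4% × 103/365 = £3467.5726
Total = £13023.0356

£13023.04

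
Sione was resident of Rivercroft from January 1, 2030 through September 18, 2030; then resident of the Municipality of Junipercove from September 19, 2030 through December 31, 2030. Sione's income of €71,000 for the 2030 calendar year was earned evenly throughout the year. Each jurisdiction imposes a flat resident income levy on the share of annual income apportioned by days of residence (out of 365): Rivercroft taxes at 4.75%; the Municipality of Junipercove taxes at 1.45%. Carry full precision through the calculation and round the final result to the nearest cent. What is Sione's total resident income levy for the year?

Rivercroft, January 1 – September 18, 2030: 261 days → €71,000 × 4.75% × 261/365 = €2,411.5685
The Municipality of Junipercove, September 19 – December 31, 2030: 104 days → €71,000 × 1.45% × 104/365 = €293.3370
Total = €2,704.9055

€2,704.91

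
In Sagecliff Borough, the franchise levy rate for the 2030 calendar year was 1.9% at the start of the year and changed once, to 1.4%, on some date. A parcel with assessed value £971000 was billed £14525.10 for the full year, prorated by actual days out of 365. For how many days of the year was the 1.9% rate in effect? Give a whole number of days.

70 days

Let d = days at the first rate; then 365 − d days at the second rate.
£971000 × [1.9%·d + 1.4%·(365−d)] / 365 = £14525.10
Solving gives d = 70, so the new rate took effect on 12 Mar 2030.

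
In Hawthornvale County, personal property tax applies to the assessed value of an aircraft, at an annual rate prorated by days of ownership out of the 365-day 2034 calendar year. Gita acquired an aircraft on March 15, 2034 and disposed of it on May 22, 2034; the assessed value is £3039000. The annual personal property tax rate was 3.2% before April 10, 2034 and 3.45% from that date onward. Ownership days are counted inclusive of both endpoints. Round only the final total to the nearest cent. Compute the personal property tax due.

March 15 – April 9, 2034: 26 days at 3.2% → £3039000 × 3.2% × 26/365 = £6927.2548
April 10 – May 22, 2034: 43 days at 3.45% → £3039000 × 3.45% × 43/365 = £12351.6616
Total = £19278.9164

£19278.92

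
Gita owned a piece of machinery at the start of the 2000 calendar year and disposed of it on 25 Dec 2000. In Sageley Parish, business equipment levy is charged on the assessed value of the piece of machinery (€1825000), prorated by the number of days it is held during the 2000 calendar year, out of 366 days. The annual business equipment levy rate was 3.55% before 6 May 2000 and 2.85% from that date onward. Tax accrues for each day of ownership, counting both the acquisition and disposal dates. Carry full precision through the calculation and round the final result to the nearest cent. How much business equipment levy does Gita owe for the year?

€55557.79

1 Jan – 5 May 2000: 126 days at 3.55% → €1825000 × 3.55% × 126/366 = €22303.8934
6 May – 25 Dec 2000: 234 days at 2.85% → €1825000 × 2.85% × 234/366 = €33253.8934
Total = €55557.7869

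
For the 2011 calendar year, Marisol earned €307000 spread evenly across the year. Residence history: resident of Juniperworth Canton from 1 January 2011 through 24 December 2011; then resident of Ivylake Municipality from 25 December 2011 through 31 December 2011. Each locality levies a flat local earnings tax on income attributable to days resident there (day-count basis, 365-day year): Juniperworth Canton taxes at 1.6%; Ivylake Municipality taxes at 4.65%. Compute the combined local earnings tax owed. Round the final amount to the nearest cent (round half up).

Juniperworth Canton, 1 January – 24 December 2011: 358 days → €307000 × 1.6% × 358/365 = €4817.7973
Ivylake Municipality, 25 December – 31 December 2011: 7 days → €307000 × 4.65% × 7/365 = €273.7767
Total = €5091.5740

€5091.57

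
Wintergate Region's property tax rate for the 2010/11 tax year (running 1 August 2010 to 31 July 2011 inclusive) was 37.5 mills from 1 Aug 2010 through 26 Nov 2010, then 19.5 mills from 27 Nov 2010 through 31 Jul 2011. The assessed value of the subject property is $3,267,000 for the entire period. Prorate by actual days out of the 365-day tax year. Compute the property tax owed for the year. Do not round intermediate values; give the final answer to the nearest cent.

1 Aug – 26 Nov 2010: 118 days at 37.5 mills → $3,267,000 × 3.75% × 118/365 = $39,606.7808
27 Nov 2010 – 31 Jul 2011: 247 days at 19.5 mills → $3,267,000 × 1.95% × 247/365 = $43,110.9740
Total = $82,717.7548

$82,717.75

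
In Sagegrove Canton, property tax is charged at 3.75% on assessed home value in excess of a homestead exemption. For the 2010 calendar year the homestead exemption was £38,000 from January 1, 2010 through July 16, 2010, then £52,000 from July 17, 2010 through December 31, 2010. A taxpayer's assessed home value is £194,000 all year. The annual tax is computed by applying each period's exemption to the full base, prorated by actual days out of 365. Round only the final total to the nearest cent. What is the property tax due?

£5,608.36

January 1 – July 16, 2010: 197 days, exemption £38,000 → (£194,000 − £38,000) × 3.75% × 197/365 = £3,157.3973
July 17 – December 31, 2010: 168 days, exemption £52,000 → (£194,000 − £52,000) × 3.75% × 168/365 = £2,450.9589
Total = £5,608.3562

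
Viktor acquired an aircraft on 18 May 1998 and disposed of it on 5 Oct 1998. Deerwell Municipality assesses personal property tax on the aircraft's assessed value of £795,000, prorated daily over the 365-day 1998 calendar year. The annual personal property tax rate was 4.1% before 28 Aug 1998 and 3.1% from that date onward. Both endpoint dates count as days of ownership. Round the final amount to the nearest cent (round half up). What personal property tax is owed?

£11,742.04

18 May – 27 Aug 1998: 102 days at 4.1% → £795,000 × 4.1% × 102/365 = £9,108.7397
28 Aug – 5 Oct 1998: 39 days at 3.1% → £795,000 × 3.1% × 39/365 = £2,633.3014
Total = £11,742.0411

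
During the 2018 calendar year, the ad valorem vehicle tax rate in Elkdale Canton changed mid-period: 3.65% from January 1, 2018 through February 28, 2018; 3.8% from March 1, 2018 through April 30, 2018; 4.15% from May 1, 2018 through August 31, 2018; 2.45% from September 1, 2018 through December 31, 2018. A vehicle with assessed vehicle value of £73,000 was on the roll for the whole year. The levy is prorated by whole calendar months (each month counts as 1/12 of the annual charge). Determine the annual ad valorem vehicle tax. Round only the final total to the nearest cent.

January 1 – February 28, 2018: 2 months at 3.65% → £73,000 × 3.65% × 2/12 = £444.0833
March 1 – April 30, 2018: 2 months at 3.8% → £73,000 × 3.8% × 2/12 = £462.3333
May 1 – August 31, 2018: 4 months at 4.15% → £73,000 × 4.15% × 4/12 = £1,009.8333
September 1 – December 31, 2018: 4 months at 2.45% → £73,000 × 2.45% × 4/12 = £596.1667
Total = £2,512.4167

£2,512.42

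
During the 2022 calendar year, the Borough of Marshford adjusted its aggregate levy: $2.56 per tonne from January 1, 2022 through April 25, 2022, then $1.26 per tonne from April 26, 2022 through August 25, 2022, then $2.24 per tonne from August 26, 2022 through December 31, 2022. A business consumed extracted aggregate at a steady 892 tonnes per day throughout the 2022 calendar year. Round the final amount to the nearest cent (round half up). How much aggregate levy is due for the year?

$655,477.28

January 1 – April 25, 2022: 115 days × 892 tonnes/day = 102,580 tonnes at $2.56/tonne → $262,604.80
April 26 – August 25, 2022: 122 days × 892 tonnes/day = 108,824 tonnes at $1.26/tonne → $137,118.24
August 26 – December 31, 2022: 128 days × 892 tonnes/day = 114,176 tonnes at $2.24/tonne → $255,754.24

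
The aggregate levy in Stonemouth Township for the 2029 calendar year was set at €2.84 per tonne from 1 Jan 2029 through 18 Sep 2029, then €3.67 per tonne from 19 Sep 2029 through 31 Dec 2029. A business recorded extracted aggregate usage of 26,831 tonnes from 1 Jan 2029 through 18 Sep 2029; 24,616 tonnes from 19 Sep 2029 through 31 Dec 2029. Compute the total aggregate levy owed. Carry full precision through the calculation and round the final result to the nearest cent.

1 Jan – 18 Sep 2029: 26,831 tonnes at €2.84/tonne → €76,200.04
19 Sep – 31 Dec 2029: 24,616 tonnes at €3.67/tonne → €90,340.72

€166,540.76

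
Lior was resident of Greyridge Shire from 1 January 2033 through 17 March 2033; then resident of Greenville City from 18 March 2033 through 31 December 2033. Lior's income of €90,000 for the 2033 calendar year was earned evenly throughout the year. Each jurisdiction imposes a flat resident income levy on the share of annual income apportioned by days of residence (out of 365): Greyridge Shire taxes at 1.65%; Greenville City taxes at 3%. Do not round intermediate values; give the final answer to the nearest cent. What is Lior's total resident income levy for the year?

€2,447.01

Greyridge Shire, 1 January – 17 March 2033: 76 days → €90,000 × 1.65% × 76/365 = €309.2055
Greenville City, 18 March – 31 December 2033: 289 days → €90,000 × 3% × 289/365 = €2,137.8082
Total = €2,447.0137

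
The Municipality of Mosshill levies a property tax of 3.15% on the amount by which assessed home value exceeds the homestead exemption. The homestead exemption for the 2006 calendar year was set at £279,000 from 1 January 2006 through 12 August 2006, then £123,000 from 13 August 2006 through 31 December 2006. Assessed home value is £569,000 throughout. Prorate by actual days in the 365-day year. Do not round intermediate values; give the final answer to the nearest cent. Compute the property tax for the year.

£11,033.28

1 January – 12 August 2006: 224 days, exemption £279,000 → (£569,000 − £279,000) × 3.15% × 224/365 = £5,606.1370
13 August – 31 December 2006: 141 days, exemption £123,000 → (£569,000 − £123,000) × 3.15% × 141/365 = £5,427.1479
Total = £11,033.2849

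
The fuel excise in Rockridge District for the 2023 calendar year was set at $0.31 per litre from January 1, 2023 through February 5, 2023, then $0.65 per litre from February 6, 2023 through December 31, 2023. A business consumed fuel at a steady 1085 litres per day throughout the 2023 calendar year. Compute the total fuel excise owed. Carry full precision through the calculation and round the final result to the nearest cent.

$244,135.85

January 1 – February 5, 2023: 36 days × 1085 litres/day = 39,060 litres at $0.31/litre → $12,108.60
February 6 – December 31, 2023: 329 days × 1085 litres/day = 356,965 litres at $0.65/litre → $232,027.25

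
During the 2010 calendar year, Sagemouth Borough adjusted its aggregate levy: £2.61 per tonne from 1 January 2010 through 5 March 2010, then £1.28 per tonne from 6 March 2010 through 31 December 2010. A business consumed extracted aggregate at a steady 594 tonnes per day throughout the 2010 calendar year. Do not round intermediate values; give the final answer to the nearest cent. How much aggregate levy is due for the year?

1 January – 5 March 2010: 64 days × 594 tonnes/day = 38,016 tonnes at £2.61/tonne → £99,221.76
6 March – 31 December 2010: 301 days × 594 tonnes/day = 178,794 tonnes at £1.28/tonne → £228,856.32

£328,078.08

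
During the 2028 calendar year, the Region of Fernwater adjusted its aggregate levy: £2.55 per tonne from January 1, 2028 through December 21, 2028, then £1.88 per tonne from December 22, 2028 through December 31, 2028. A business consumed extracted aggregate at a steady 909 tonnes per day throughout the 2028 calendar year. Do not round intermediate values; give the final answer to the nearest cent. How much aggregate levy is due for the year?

£842,279.40

January 1 – December 21, 2028: 356 days × 909 tonnes/day = 323,604 tonnes at £2.55/tonne → £825,190.20
December 22 – December 31, 2028: 10 days × 909 tonnes/day = 9,090 tonnes at £1.88/tonne → £17,089.20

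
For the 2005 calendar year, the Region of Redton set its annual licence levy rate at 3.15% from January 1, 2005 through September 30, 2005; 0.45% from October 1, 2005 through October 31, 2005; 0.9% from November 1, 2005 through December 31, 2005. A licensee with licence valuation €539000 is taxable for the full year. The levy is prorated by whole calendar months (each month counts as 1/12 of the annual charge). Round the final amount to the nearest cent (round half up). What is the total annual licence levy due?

January 1 – September 30, 2005: 9 months at 3.15% → €539000 × 3.15% × 9/12 = €12733.8750
October 1 – October 31, 2005: 1 month at 0.45% → €539000 × 0.45% × 1/12 = €202.1250
November 1 – December 31, 2005: 2 months at 0.9% → €539000 × 0.9% × 2/12 = €808.5000
Total = €13744.5000

€13744.50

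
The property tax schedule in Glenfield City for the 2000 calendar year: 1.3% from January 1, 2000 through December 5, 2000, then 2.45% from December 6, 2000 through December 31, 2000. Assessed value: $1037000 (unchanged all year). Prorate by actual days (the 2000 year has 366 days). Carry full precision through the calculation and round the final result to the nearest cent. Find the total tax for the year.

$14328.17

January 1 – December 5, 2000: 340 days at 1.3% → $1037000 × 1.3% × 340/366 = $12523.3333
December 6 – December 31, 2000: 26 days at 2.45% → $1037000 × 2.45% × 26/366 = $1804.8333
Total = $14328.1667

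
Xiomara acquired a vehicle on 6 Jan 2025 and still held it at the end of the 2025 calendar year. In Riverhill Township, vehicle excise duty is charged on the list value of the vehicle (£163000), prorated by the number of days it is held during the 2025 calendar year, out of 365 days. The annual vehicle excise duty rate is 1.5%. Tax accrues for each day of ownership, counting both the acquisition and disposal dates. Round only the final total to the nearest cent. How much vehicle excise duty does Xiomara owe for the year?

Days held (6 Jan – 31 Dec 2025): 360 out of 365
Tax = £163000 × 1.5% × 360/365 = £2411.5068

£2411.51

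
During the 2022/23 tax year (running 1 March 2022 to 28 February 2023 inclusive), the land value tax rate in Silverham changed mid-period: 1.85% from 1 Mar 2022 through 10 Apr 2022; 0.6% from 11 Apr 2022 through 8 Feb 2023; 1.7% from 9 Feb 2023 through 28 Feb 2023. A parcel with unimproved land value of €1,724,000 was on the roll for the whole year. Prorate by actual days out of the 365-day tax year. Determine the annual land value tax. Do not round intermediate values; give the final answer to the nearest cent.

1 Mar – 10 Apr 2022: 41 days at 1.85% → €1,724,000 × 1.85% × 41/365 = €3,582.6137
11 Apr 2022 – 8 Feb 2023: 304 days at 0.6% → €1,724,000 × 0.6% × 304/365 = €8,615.2767
9 Feb – 28 Feb 2023: 20 days at 1.7% → €1,724,000 × 1.7% × 20/365 = €1,605.9178
Total = €13,803.8082

€13,803.81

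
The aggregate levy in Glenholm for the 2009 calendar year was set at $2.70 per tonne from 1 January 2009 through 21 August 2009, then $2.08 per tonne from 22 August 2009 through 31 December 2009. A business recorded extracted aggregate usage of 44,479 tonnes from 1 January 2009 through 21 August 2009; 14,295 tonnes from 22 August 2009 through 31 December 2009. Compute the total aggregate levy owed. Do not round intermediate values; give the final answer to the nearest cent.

$149826.90

1 January – 21 August 2009: 44,479 tonnes at $2.70/tonne → $120093.30
22 August – 31 December 2009: 14,295 tonnes at $2.08/tonne → $29733.60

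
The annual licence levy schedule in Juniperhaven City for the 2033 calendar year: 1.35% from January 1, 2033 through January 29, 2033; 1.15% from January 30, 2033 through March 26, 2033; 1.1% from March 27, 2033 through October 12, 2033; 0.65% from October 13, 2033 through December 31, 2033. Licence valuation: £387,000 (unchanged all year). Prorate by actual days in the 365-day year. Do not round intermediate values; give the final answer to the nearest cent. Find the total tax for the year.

January 1 – January 29, 2033: 29 days at 1.35% → £387,000 × 1.35% × 29/365 = £415.0973
January 30 – March 26, 2033: 56 days at 1.15% → £387,000 × 1.15% × 56/365 = £682.8164
March 27 – October 12, 2033: 200 days at 1.1% → £387,000 × 1.1% × 200/365 = £2,332.6027
October 13 – December 31, 2033: 80 days at 0.65% → £387,000 × 0.65% × 80/365 = £551.3425
Total = £3,981.8589

£3,981.86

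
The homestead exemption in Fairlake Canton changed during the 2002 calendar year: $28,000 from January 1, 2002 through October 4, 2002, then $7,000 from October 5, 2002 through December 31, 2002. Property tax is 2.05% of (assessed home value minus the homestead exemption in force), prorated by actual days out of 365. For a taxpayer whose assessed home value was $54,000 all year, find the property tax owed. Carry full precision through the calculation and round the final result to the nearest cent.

January 1 – October 4, 2002: 277 days, exemption $28,000 → ($54,000 − $28,000) × 2.05% × 277/365 = $404.4959
October 5 – December 31, 2002: 88 days, exemption $7,000 → ($54,000 − $7,000) × 2.05% × 88/365 = $232.2959
Total = $636.7918

$636.79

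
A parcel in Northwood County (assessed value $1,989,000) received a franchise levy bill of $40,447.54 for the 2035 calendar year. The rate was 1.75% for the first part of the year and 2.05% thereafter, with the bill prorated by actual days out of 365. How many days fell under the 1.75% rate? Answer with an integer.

20 days

Let d = days at the first rate; then 365 − d days at the second rate.
$1,989,000 × [1.75%·d + 2.05%·(365−d)] / 365 = $40,447.54
Solving gives d = 20, so the new rate took effect on 21 Jan 2035.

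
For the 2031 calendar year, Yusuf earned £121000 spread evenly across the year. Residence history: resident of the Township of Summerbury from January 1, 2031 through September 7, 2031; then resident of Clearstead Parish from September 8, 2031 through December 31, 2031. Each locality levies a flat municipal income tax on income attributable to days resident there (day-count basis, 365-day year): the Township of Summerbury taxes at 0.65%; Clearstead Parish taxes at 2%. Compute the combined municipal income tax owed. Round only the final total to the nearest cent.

£1301.16

The Township of Summerbury, January 1 – September 7, 2031: 250 days → £121000 × 0.65% × 250/365 = £538.6986
Clearstead Parish, September 8 – December 31, 2031: 115 days → £121000 × 2% × 115/365 = £762.4658
Total = £1301.1644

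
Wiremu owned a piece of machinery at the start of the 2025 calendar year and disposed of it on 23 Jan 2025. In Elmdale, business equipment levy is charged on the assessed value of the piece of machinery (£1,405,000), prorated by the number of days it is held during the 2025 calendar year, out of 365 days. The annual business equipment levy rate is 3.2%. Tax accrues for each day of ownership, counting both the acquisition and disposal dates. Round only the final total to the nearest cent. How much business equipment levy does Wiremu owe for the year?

£2,833.10

Days held (1 Jan – 23 Jan 2025): 23 out of 365
Tax = £1,405,000 × 3.2% × 23/365 = £2,833.0959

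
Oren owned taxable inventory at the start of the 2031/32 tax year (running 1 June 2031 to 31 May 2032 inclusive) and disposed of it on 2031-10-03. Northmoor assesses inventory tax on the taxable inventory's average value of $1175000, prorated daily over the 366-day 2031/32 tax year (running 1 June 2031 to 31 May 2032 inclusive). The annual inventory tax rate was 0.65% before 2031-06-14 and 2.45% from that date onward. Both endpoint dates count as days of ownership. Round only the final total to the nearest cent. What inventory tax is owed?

2031-06-01 to 2031-06-13: 13 days at 0.65% → $1175000 × 0.65% × 13/366 = $271.2773
2031-06-14 to 2031-10-03: 112 days at 2.45% → $1175000 × 2.45% × 112/366 = $8809.2896
Total = $9080.5669

$9080.57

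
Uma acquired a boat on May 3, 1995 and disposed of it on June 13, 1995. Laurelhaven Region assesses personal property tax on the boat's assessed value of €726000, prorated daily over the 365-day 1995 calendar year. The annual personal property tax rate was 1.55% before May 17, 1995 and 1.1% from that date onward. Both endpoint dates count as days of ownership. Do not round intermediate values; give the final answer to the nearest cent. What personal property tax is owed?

May 3 – May 16, 1995: 14 days at 1.55% → €726000 × 1.55% × 14/365 = €431.6219
May 17 – June 13, 1995: 28 days at 1.1% → €726000 × 1.1% × 28/365 = €612.6247
Total = €1044.2466

€1044.25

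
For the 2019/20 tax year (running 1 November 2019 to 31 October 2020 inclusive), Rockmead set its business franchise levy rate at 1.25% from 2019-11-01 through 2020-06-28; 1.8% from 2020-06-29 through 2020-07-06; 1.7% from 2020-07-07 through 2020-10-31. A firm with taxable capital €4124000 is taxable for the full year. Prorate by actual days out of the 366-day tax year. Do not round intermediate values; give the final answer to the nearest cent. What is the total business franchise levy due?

2019-11-01 to 2020-06-28: 241 days at 1.25% → €4124000 × 1.25% × 241/366 = €33944.1257
2020-06-29 to 2020-07-06: 8 days at 1.8% → €4124000 × 1.8% × 8/366 = €1622.5574
2020-07-07 to 2020-10-31: 117 days at 1.7% → €4124000 × 1.7% × 117/366 = €22411.5738
Total = €57978.2568

€57978.26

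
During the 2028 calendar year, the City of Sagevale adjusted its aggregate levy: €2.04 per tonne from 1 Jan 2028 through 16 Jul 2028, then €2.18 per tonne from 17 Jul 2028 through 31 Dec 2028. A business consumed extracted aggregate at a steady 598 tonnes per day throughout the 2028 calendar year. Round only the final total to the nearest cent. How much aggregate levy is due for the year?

1 Jan – 16 Jul 2028: 198 days × 598 tonnes/day = 118,404 tonnes at €2.04/tonne → €241,544.16
17 Jul – 31 Dec 2028: 168 days × 598 tonnes/day = 100,464 tonnes at €2.18/tonne → €219,011.52

€460,555.68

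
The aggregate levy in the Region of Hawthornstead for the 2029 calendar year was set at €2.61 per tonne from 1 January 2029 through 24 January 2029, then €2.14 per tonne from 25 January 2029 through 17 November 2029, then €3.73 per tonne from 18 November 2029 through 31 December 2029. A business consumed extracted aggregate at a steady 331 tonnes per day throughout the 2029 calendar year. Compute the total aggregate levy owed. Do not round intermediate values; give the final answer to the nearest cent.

1 January – 24 January 2029: 24 days × 331 tonnes/day = 7,944 tonnes at €2.61/tonne → €20,733.84
25 January – 17 November 2029: 297 days × 331 tonnes/day = 98,307 tonnes at €2.14/tonne → €210,376.98
18 November – 31 December 2029: 44 days × 331 tonnes/day = 14,564 tonnes at €3.73/tonne → €54,323.72

€285,434.54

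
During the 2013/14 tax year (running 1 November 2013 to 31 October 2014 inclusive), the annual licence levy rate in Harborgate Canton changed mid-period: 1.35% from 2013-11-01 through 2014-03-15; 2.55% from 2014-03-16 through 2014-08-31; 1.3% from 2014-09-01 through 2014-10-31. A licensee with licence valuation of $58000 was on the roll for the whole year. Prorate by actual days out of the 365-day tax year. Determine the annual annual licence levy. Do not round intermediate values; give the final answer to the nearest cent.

2013-11-01 to 2014-03-15: 135 days at 1.35% → $58000 × 1.35% × 135/365 = $289.6027
2014-03-16 to 2014-08-31: 169 days at 2.55% → $58000 × 2.55% × 169/365 = $684.7973
2014-09-01 to 2014-10-31: 61 days at 1.3% → $58000 × 1.3% × 61/365 = $126.0110
Total = $1100.4110

$1100.41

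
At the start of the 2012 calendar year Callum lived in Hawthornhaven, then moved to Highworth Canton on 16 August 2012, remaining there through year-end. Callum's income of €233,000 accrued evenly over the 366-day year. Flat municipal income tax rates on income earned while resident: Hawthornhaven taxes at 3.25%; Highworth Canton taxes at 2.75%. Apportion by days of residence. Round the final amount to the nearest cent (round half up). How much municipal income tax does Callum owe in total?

Hawthornhaven, 1 January – 15 August 2012: 228 days → €233,000 × 3.25% × 228/366 = €4,717.2951
Highworth Canton, 16 August – 31 December 2012: 138 days → €233,000 × 2.75% × 138/366 = €2,415.9426
Total = €7,133.2377

€7,133.24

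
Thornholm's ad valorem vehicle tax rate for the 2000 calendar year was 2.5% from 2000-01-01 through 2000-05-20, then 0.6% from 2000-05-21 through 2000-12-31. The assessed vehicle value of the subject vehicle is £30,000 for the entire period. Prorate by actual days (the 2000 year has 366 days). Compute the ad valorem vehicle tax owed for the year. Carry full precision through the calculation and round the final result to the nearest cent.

2000-01-01 to 2000-05-20: 141 days at 2.5% → £30,000 × 2.5% × 141/366 = £288.9344
2000-05-21 to 2000-12-31: 225 days at 0.6% → £30,000 × 0.6% × 225/366 = £110.6557
Total = £399.5902

£399.59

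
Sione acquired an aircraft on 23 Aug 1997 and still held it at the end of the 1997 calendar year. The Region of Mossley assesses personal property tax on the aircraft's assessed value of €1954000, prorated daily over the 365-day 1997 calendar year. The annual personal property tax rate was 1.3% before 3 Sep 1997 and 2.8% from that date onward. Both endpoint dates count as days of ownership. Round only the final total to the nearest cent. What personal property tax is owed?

23 Aug – 2 Sep 1997: 11 days at 1.3% → €1954000 × 1.3% × 11/365 = €765.5397
3 Sep – 31 Dec 1997: 120 days at 2.8% → €1954000 × 2.8% × 120/365 = €17987.5068
Total = €18753.0466

€18753.05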